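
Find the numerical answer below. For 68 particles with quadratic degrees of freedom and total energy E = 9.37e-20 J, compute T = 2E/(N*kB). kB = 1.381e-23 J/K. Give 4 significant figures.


Step 1: Numerator = 2*E = 2*9.37e-20 = 1.874e-19 J
Step 2: Denominator = N*kB = 68*1.381e-23 = 9.391e-22
Step 3: T = 1.874e-19 / 9.391e-22 = 199.6 K

199.6


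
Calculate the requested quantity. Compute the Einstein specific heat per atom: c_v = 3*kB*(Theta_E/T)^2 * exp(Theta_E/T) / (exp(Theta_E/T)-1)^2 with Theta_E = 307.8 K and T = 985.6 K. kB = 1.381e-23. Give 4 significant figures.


Step 1: x = Theta_E/T = 307.8/985.6 = 0.3123
Step 2: x^2 = 0.09753
Step 3: exp(x) = 1.367
Step 4: c_v = 3*1.381e-23*0.09753*1.367/(1.367-1)^2 = 4.109e-23

4.109e-23


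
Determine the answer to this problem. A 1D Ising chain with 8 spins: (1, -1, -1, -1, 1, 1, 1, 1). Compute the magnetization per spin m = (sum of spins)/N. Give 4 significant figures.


Step 1: Count up spins (+1): 5, down spins (-1): 3
Step 2: Total magnetization M = 5 - 3 = 2
Step 3: m = M/N = 2/8 = 0.25

0.25


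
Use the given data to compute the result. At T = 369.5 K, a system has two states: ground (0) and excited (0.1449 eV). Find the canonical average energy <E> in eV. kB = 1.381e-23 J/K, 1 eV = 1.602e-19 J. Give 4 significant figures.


Step 1: beta*E = 0.1449*1.602e-19/(1.381e-23*369.5) = 4.549
Step 2: exp(-beta*E) = 0.01058
Step 3: <E> = 0.1449*0.01058/(1+0.01058) = 0.001517 eV

0.001517


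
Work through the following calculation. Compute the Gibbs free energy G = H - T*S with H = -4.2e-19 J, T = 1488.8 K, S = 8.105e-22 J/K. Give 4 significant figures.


Step 1: T*S = 1488.8 * 8.105e-22 = 1.207e-18 J
Step 2: G = H - T*S = -4.2e-19 - 1.207e-18
Step 3: G = -1.627e-18 J

-1.627e-18


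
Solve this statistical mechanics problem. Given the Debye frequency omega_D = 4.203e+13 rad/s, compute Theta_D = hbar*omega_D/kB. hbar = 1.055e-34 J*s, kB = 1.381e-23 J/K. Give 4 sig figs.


Step 1: hbar*omega_D = 1.055e-34 * 4.203e+13 = 4.434e-21 J
Step 2: Theta_D = 4.434e-21 / 1.381e-23
Step 3: Theta_D = 321.1 K

321.1


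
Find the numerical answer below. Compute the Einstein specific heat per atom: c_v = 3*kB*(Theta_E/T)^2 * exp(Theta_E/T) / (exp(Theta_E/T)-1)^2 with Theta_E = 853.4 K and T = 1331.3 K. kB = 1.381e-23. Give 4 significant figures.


Step 1: x = Theta_E/T = 853.4/1331.3 = 0.641
Step 2: x^2 = 0.4109
Step 3: exp(x) = 1.898
Step 4: c_v = 3*1.381e-23*0.4109*1.898/(1.898-1)^2 = 4.004e-23

4.004e-23


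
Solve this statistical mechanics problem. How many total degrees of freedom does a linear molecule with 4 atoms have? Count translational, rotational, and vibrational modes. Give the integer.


Step 1: Translational DOF = 3
Step 2: Rotational DOF (linear) = 2
Step 3: Vibrational DOF = 3*4 - 5 = 7
Step 4: Total = 3 + 2 + 7 = 12

12


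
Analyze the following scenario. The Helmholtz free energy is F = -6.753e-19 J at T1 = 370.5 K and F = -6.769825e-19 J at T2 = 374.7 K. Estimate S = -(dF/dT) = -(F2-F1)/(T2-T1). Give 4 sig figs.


Step 1: dF = F2 - F1 = -6.769825e-19 - (-6.753e-19) = -1.6825e-21 J
Step 2: dT = T2 - T1 = 374.7 - 370.5 = 4.2 K
Step 3: S = -dF/dT = -(-1.6825e-21)/4.2 = 4.006e-22 J/K

4.006e-22


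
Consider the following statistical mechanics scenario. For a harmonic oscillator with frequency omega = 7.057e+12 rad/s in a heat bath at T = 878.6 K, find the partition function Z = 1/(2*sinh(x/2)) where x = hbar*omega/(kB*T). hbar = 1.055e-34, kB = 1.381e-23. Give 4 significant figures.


Step 1: Compute x = hbar*omega/(kB*T) = 1.055e-34*7.057e+12/(1.381e-23*878.6) = 0.06136
Step 2: x/2 = 0.03068
Step 3: sinh(x/2) = 0.03068
Step 4: Z = 1/(2*0.03068) = 16.29

16.29


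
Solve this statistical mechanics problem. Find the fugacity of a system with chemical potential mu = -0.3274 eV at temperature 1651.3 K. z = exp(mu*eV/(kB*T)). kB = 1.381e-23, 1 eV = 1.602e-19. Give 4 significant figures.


Step 1: Convert mu to Joules: -0.3274*1.602e-19 = -5.245e-20 J
Step 2: kB*T = 1.381e-23*1651.3 = 2.28e-20 J
Step 3: mu/(kB*T) = -2.3
Step 4: z = exp(-2.3) = 0.1003

0.1003


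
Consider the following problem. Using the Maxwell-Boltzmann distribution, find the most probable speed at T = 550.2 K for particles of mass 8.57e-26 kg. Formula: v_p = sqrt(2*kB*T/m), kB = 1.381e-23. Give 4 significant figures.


Step 1: Numerator = 2*kB*T = 2*1.381e-23*550.2 = 1.52e-20
Step 2: Ratio = 1.52e-20 / 8.57e-26 = 1.773e+05
Step 3: v_p = sqrt(1.773e+05) = 421.1 m/s

421.1


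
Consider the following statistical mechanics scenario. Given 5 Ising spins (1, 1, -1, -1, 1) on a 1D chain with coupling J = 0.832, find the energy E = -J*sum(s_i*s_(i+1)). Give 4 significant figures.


Step 1: Nearest-neighbor products: 1, -1, 1, -1
Step 2: Sum of products = 0
Step 3: E = -0.832 * 0 = 0

0


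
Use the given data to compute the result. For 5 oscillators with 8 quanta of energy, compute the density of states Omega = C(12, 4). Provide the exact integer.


Step 1: Use binomial coefficient C(12, 4)
Step 2: Numerator = 12! / 8!
Step 3: Denominator = 4!
Step 4: Omega = 495

495


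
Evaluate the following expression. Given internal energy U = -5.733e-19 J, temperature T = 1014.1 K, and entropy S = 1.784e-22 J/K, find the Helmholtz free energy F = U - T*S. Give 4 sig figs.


Step 1: T*S = 1014.1 * 1.784e-22 = 1.809e-19 J
Step 2: F = U - T*S = -5.733e-19 - 1.809e-19
Step 3: F = -7.542e-19 J

-7.542e-19


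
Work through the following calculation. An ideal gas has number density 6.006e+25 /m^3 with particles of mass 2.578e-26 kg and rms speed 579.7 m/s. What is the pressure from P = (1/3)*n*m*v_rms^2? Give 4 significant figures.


Step 1: v_rms^2 = 579.7^2 = 3.361e+05
Step 2: n*m = 6.006e+25*2.578e-26 = 1.548
Step 3: P = (1/3)*1.548*3.361e+05 = 1.734e+05 Pa

1.734e+05


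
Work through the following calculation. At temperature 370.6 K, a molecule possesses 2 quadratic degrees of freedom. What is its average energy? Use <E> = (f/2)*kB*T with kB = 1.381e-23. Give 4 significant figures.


Step 1: f/2 = 2/2 = 1
Step 2: kB*T = 1.381e-23 * 370.6 = 5.118e-21
Step 3: <E> = 1 * 5.118e-21 = 5.118e-21 J

5.118e-21


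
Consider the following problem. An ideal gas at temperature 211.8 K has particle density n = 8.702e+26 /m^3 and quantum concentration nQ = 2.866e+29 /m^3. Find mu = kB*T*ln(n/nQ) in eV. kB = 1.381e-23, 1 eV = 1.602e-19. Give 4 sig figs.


Step 1: n/nQ = 8.702e+26/2.866e+29 = 0.003036
Step 2: ln(n/nQ) = -5.797
Step 3: mu = kB*T*ln(n/nQ) = 2.925e-21*-5.797 = -1.696e-20 J
Step 4: Convert to eV: -1.696e-20/1.602e-19 = -0.1058 eV

-0.1058


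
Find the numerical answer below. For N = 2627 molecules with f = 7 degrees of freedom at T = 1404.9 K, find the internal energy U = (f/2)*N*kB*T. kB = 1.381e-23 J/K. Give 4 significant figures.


Step 1: f/2 = 7/2 = 3.5
Step 2: N*kB*T = 2627*1.381e-23*1404.9 = 5.097e-17
Step 3: U = 3.5 * 5.097e-17 = 1.784e-16 J

1.784e-16


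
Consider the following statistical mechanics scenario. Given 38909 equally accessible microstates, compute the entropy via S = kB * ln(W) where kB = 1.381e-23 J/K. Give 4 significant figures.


Step 1: ln(W) = ln(38909) = 10.57
Step 2: S = kB * ln(W) = 1.381e-23 * 10.57
Step 3: S = 1.46e-22 J/K

1.46e-22


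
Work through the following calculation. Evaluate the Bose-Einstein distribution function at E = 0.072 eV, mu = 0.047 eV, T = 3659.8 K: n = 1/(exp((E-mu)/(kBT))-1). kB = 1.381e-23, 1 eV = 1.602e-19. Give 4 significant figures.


Step 1: (E - mu) = 0.025 eV
Step 2: x = (E-mu)*eV/(kB*T) = 0.025*1.602e-19/(1.381e-23*3659.8) = 0.07924
Step 3: exp(x) = 1.082
Step 4: n = 1/(exp(x)-1) = 12.13

12.13


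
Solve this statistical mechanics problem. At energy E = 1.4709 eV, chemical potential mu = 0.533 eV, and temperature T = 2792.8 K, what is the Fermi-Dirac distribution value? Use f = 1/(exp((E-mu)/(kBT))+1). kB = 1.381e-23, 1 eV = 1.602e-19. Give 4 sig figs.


Step 1: (E - mu) = 1.4709 - 0.533 = 0.9379 eV
Step 2: Convert: (E-mu)*eV = 1.503e-19 J
Step 3: x = (E-mu)*eV/(kB*T) = 3.896
Step 4: f = 1/(exp(3.896)+1) = 0.01992

0.01992


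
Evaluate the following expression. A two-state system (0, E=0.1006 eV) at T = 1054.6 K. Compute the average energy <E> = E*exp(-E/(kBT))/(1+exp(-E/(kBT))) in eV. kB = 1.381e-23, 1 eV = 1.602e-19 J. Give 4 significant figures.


Step 1: beta*E = 0.1006*1.602e-19/(1.381e-23*1054.6) = 1.107
Step 2: exp(-beta*E) = 0.3307
Step 3: <E> = 0.1006*0.3307/(1+0.3307) = 0.025 eV

0.025


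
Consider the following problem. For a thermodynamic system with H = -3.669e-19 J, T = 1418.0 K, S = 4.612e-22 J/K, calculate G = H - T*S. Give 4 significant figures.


Step 1: T*S = 1418.0 * 4.612e-22 = 6.54e-19 J
Step 2: G = H - T*S = -3.669e-19 - 6.54e-19
Step 3: G = -1.021e-18 J

-1.021e-18


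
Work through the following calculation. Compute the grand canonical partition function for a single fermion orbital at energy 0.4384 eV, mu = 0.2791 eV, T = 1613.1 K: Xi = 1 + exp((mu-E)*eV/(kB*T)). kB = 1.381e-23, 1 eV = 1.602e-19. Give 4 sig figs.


Step 1: (mu - E) = 0.2791 - 0.4384 = -0.1593 eV
Step 2: x = (mu-E)*eV/(kB*T) = -0.1593*1.602e-19/(1.381e-23*1613.1) = -1.146
Step 3: exp(x) = 0.318
Step 4: Xi = 1 + 0.318 = 1.318

1.318


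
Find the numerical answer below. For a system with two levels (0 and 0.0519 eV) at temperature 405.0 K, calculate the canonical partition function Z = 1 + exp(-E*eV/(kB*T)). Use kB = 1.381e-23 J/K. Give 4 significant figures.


Step 1: Compute beta*E = E*eV/(kB*T) = 0.0519*1.602e-19/(1.381e-23*405.0) = 1.487
Step 2: exp(-beta*E) = exp(-1.487) = 0.2262
Step 3: Z = 1 + 0.2262 = 1.226

1.226


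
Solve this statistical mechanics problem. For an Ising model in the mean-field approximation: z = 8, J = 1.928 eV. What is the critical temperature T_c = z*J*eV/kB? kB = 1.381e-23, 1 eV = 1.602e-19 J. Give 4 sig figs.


Step 1: z*J = 8*1.928 = 15.42 eV
Step 2: Convert to Joules: 15.42*1.602e-19 = 2.471e-18 J
Step 3: T_c = 2.471e-18 / 1.381e-23 = 1.789e+05 K

1.789e+05


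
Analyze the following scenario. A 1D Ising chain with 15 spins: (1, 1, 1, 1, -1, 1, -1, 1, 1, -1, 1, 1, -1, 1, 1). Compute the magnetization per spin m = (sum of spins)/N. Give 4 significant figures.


Step 1: Count up spins (+1): 11, down spins (-1): 4
Step 2: Total magnetization M = 11 - 4 = 7
Step 3: m = M/N = 7/15 = 0.4667

0.4667


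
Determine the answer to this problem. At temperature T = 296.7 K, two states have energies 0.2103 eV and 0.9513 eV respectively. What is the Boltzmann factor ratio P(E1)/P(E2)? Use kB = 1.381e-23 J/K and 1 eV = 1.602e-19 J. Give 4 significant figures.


Step 1: Compute energy difference dE = E1 - E2 = 0.2103 - 0.9513 = -0.741 eV
Step 2: Convert to Joules: dE_J = -0.741 * 1.602e-19 = -1.187e-19 J
Step 3: Compute exponent = -dE_J / (kB * T) = -(-1.187e-19) / (1.381e-23 * 296.7) = 28.97
Step 4: P(E1)/P(E2) = exp(28.97) = 3.82e+12

3.82e+12


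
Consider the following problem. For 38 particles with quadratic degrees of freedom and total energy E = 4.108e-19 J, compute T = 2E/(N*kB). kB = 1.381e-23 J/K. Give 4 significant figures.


Step 1: Numerator = 2*E = 2*4.108e-19 = 8.216e-19 J
Step 2: Denominator = N*kB = 38*1.381e-23 = 5.248e-22
Step 3: T = 8.216e-19 / 5.248e-22 = 1566 K

1566


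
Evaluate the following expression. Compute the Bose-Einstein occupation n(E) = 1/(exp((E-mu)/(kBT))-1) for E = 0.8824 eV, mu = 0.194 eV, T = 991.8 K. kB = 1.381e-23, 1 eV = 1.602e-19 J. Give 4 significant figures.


Step 1: (E - mu) = 0.6884 eV
Step 2: x = (E-mu)*eV/(kB*T) = 0.6884*1.602e-19/(1.381e-23*991.8) = 8.052
Step 3: exp(x) = 3139
Step 4: n = 1/(exp(x)-1) = 0.0003187

0.0003187


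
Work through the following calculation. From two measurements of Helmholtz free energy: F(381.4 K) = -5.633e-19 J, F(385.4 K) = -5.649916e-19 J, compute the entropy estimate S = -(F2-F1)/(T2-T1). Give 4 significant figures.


Step 1: dF = F2 - F1 = -5.649916e-19 - (-5.633e-19) = -1.6916e-21 J
Step 2: dT = T2 - T1 = 385.4 - 381.4 = 4 K
Step 3: S = -dF/dT = -(-1.6916e-21)/4 = 4.229e-22 J/K

4.229e-22


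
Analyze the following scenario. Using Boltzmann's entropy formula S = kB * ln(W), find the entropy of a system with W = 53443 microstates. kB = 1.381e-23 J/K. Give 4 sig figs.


Step 1: ln(W) = ln(53443) = 10.89
Step 2: S = kB * ln(W) = 1.381e-23 * 10.89
Step 3: S = 1.503e-22 J/K

1.503e-22


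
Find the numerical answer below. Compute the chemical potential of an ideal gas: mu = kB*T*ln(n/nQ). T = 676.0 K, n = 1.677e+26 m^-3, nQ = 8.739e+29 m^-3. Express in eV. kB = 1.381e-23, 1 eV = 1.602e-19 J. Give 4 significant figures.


Step 1: n/nQ = 1.677e+26/8.739e+29 = 0.0001919
Step 2: ln(n/nQ) = -8.559
Step 3: mu = kB*T*ln(n/nQ) = 9.336e-21*-8.559 = -7.99e-20 J
Step 4: Convert to eV: -7.99e-20/1.602e-19 = -0.4987 eV

-0.4987


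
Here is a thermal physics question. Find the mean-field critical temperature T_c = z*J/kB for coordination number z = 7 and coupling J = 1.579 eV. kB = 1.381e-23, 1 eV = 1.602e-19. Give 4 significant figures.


Step 1: z*J = 7*1.579 = 11.05 eV
Step 2: Convert to Joules: 11.05*1.602e-19 = 1.771e-18 J
Step 3: T_c = 1.771e-18 / 1.381e-23 = 1.282e+05 K

1.282e+05


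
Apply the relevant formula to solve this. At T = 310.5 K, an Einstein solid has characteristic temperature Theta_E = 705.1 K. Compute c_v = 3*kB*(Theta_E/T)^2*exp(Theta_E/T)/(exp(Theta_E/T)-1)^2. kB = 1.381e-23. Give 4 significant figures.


Step 1: x = Theta_E/T = 705.1/310.5 = 2.271
Step 2: x^2 = 5.157
Step 3: exp(x) = 9.688
Step 4: c_v = 3*1.381e-23*5.157*9.688/(9.688-1)^2 = 2.742e-23

2.742e-23


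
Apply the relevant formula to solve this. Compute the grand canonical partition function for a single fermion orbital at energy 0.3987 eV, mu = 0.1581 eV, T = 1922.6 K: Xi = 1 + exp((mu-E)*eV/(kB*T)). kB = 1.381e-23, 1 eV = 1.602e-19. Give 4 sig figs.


Step 1: (mu - E) = 0.1581 - 0.3987 = -0.2406 eV
Step 2: x = (mu-E)*eV/(kB*T) = -0.2406*1.602e-19/(1.381e-23*1922.6) = -1.452
Step 3: exp(x) = 0.2342
Step 4: Xi = 1 + 0.2342 = 1.234

1.234


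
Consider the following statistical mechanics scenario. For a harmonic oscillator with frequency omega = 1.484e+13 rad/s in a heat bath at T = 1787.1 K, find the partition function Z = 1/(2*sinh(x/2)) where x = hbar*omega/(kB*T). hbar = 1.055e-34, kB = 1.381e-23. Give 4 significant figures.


Step 1: Compute x = hbar*omega/(kB*T) = 1.055e-34*1.484e+13/(1.381e-23*1787.1) = 0.06344
Step 2: x/2 = 0.03172
Step 3: sinh(x/2) = 0.03172
Step 4: Z = 1/(2*0.03172) = 15.76

15.76


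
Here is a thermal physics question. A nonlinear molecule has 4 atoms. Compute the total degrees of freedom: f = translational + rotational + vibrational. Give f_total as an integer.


Step 1: Translational DOF = 3
Step 2: Rotational DOF (nonlinear) = 3
Step 3: Vibrational DOF = 3*4 - 6 = 6
Step 4: Total = 3 + 3 + 6 = 12

12


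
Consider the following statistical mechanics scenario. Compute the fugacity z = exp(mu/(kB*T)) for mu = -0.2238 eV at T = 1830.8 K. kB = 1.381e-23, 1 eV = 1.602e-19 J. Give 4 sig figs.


Step 1: Convert mu to Joules: -0.2238*1.602e-19 = -3.585e-20 J
Step 2: kB*T = 1.381e-23*1830.8 = 2.528e-20 J
Step 3: mu/(kB*T) = -1.418
Step 4: z = exp(-1.418) = 0.2422

0.2422


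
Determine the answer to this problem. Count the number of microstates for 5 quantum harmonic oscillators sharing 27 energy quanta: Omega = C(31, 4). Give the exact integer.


Step 1: Use binomial coefficient C(31, 4)
Step 2: Numerator = 31! / 27!
Step 3: Denominator = 4!
Step 4: Omega = 31465

31465


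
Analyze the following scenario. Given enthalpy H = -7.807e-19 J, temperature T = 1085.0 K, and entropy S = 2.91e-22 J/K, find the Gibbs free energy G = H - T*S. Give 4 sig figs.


Step 1: T*S = 1085.0 * 2.91e-22 = 3.157e-19 J
Step 2: G = H - T*S = -7.807e-19 - 3.157e-19
Step 3: G = -1.096e-18 J

-1.096e-18


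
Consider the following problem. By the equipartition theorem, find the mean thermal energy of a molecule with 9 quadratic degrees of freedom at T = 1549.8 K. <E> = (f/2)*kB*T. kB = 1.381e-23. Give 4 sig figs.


Step 1: f/2 = 9/2 = 4.5
Step 2: kB*T = 1.381e-23 * 1549.8 = 2.14e-20
Step 3: <E> = 4.5 * 2.14e-20 = 9.631e-20 J

9.631e-20


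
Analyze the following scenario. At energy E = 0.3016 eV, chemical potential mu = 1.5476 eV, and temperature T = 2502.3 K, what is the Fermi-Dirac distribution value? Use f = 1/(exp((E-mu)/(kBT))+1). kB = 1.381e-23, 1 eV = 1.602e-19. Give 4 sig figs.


Step 1: (E - mu) = 0.3016 - 1.5476 = -1.246 eV
Step 2: Convert: (E-mu)*eV = -1.996e-19 J
Step 3: x = (E-mu)*eV/(kB*T) = -5.776
Step 4: f = 1/(exp(-5.776)+1) = 0.9969

0.9969


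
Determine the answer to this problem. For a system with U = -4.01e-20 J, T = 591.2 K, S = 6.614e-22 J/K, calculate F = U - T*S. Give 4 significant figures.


Step 1: T*S = 591.2 * 6.614e-22 = 3.91e-19 J
Step 2: F = U - T*S = -4.01e-20 - 3.91e-19
Step 3: F = -4.311e-19 J

-4.311e-19


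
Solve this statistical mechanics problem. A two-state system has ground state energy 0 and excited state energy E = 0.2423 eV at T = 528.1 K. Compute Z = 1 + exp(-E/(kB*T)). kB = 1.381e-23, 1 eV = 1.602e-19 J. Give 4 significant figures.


Step 1: Compute beta*E = E*eV/(kB*T) = 0.2423*1.602e-19/(1.381e-23*528.1) = 5.322
Step 2: exp(-beta*E) = exp(-5.322) = 0.004881
Step 3: Z = 1 + 0.004881 = 1.005

1.005


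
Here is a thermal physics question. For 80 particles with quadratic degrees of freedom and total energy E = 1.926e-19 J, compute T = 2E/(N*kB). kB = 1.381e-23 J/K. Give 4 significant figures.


Step 1: Numerator = 2*E = 2*1.926e-19 = 3.852e-19 J
Step 2: Denominator = N*kB = 80*1.381e-23 = 1.105e-21
Step 3: T = 3.852e-19 / 1.105e-21 = 348.7 K

348.7


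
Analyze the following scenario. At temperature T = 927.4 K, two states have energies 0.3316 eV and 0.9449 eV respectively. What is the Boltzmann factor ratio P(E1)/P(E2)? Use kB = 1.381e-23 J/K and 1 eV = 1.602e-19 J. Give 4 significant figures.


Step 1: Compute energy difference dE = E1 - E2 = 0.3316 - 0.9449 = -0.6133 eV
Step 2: Convert to Joules: dE_J = -0.6133 * 1.602e-19 = -9.825e-20 J
Step 3: Compute exponent = -dE_J / (kB * T) = -(-9.825e-20) / (1.381e-23 * 927.4) = 7.671
Step 4: P(E1)/P(E2) = exp(7.671) = 2146

2146


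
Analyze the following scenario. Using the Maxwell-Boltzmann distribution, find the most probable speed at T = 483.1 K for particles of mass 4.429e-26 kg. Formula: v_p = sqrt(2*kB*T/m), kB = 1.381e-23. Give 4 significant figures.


Step 1: Numerator = 2*kB*T = 2*1.381e-23*483.1 = 1.334e-20
Step 2: Ratio = 1.334e-20 / 4.429e-26 = 3.013e+05
Step 3: v_p = sqrt(3.013e+05) = 548.9 m/s

548.9


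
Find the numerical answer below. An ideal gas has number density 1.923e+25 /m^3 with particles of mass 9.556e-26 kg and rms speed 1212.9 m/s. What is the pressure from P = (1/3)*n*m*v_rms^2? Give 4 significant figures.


Step 1: v_rms^2 = 1212.9^2 = 1.471e+06
Step 2: n*m = 1.923e+25*9.556e-26 = 1.838
Step 3: P = (1/3)*1.838*1.471e+06 = 9.011e+05 Pa

9.011e+05


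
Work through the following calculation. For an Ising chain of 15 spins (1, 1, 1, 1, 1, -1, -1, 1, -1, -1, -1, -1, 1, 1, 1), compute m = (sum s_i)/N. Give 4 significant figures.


Step 1: Count up spins (+1): 9, down spins (-1): 6
Step 2: Total magnetization M = 9 - 6 = 3
Step 3: m = M/N = 3/15 = 0.2

0.2


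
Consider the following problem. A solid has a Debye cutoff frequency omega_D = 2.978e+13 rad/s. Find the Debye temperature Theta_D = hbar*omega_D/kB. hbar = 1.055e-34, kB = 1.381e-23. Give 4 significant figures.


Step 1: hbar*omega_D = 1.055e-34 * 2.978e+13 = 3.142e-21 J
Step 2: Theta_D = 3.142e-21 / 1.381e-23
Step 3: Theta_D = 227.5 K

227.5


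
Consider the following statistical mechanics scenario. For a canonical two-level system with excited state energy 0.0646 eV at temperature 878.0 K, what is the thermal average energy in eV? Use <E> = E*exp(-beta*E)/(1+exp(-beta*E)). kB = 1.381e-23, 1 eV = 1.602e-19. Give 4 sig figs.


Step 1: beta*E = 0.0646*1.602e-19/(1.381e-23*878.0) = 0.8535
Step 2: exp(-beta*E) = 0.4259
Step 3: <E> = 0.0646*0.4259/(1+0.4259) = 0.0193 eV

0.0193


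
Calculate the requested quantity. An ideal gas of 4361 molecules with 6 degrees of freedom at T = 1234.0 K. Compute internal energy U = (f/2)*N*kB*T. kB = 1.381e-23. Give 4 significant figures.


Step 1: f/2 = 6/2 = 3.0
Step 2: N*kB*T = 4361*1.381e-23*1234.0 = 7.432e-17
Step 3: U = 3.0 * 7.432e-17 = 2.23e-16 J

2.23e-16


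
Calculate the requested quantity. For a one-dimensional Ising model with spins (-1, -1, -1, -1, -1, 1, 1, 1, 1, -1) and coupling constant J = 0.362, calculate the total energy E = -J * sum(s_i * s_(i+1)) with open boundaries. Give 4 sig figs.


Step 1: Nearest-neighbor products: 1, 1, 1, 1, -1, 1, 1, 1, -1
Step 2: Sum of products = 5
Step 3: E = -0.362 * 5 = -1.81

-1.81


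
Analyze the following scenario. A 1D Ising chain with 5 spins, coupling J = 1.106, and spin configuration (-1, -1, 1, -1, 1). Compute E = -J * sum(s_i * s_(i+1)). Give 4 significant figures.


Step 1: Nearest-neighbor products: 1, -1, -1, -1
Step 2: Sum of products = -2
Step 3: E = -1.106 * -2 = 2.212

2.212


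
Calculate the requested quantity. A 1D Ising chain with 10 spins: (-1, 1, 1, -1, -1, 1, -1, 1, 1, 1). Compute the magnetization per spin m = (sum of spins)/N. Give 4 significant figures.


Step 1: Count up spins (+1): 6, down spins (-1): 4
Step 2: Total magnetization M = 6 - 4 = 2
Step 3: m = M/N = 2/10 = 0.2

0.2


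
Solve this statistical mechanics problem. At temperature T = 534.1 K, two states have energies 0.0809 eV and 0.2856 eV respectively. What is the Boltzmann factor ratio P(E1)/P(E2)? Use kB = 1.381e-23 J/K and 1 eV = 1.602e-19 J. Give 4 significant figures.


Step 1: Compute energy difference dE = E1 - E2 = 0.0809 - 0.2856 = -0.2047 eV
Step 2: Convert to Joules: dE_J = -0.2047 * 1.602e-19 = -3.279e-20 J
Step 3: Compute exponent = -dE_J / (kB * T) = -(-3.279e-20) / (1.381e-23 * 534.1) = 4.446
Step 4: P(E1)/P(E2) = exp(4.446) = 85.28

85.28


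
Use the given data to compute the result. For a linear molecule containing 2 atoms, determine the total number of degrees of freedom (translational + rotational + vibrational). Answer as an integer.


Step 1: Translational DOF = 3
Step 2: Rotational DOF (linear) = 2
Step 3: Vibrational DOF = 3*2 - 5 = 1
Step 4: Total = 3 + 2 + 1 = 6

6


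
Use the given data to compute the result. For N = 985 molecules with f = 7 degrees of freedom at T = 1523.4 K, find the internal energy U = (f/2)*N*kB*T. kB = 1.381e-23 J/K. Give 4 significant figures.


Step 1: f/2 = 7/2 = 3.5
Step 2: N*kB*T = 985*1.381e-23*1523.4 = 2.072e-17
Step 3: U = 3.5 * 2.072e-17 = 7.253e-17 J

7.253e-17


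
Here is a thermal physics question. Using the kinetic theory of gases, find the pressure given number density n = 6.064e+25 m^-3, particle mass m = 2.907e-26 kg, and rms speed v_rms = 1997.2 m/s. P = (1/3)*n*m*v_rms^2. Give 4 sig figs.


Step 1: v_rms^2 = 1997.2^2 = 3.989e+06
Step 2: n*m = 6.064e+25*2.907e-26 = 1.763
Step 3: P = (1/3)*1.763*3.989e+06 = 2.344e+06 Pa

2.344e+06


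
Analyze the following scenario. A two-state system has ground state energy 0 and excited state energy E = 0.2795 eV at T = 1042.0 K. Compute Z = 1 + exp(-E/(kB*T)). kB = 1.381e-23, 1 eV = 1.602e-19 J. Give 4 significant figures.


Step 1: Compute beta*E = E*eV/(kB*T) = 0.2795*1.602e-19/(1.381e-23*1042.0) = 3.112
Step 2: exp(-beta*E) = exp(-3.112) = 0.04453
Step 3: Z = 1 + 0.04453 = 1.045

1.045


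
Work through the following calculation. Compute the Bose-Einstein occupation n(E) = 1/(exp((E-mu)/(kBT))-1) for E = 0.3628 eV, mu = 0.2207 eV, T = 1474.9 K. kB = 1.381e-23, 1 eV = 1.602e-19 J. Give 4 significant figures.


Step 1: (E - mu) = 0.1421 eV
Step 2: x = (E-mu)*eV/(kB*T) = 0.1421*1.602e-19/(1.381e-23*1474.9) = 1.118
Step 3: exp(x) = 3.058
Step 4: n = 1/(exp(x)-1) = 0.486

0.486


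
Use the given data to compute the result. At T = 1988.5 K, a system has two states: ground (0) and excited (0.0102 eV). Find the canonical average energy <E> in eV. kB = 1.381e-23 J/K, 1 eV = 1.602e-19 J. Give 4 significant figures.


Step 1: beta*E = 0.0102*1.602e-19/(1.381e-23*1988.5) = 0.0595
Step 2: exp(-beta*E) = 0.9422
Step 3: <E> = 0.0102*0.9422/(1+0.9422) = 0.004948 eV

0.004948


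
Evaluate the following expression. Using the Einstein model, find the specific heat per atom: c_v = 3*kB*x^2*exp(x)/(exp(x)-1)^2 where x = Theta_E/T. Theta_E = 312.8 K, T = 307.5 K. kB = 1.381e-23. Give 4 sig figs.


Step 1: x = Theta_E/T = 312.8/307.5 = 1.017
Step 2: x^2 = 1.035
Step 3: exp(x) = 2.766
Step 4: c_v = 3*1.381e-23*1.035*2.766/(2.766-1)^2 = 3.803e-23

3.803e-23


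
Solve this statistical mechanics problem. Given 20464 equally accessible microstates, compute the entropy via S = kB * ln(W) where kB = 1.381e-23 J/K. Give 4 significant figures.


Step 1: ln(W) = ln(20464) = 9.926
Step 2: S = kB * ln(W) = 1.381e-23 * 9.926
Step 3: S = 1.371e-22 J/K

1.371e-22


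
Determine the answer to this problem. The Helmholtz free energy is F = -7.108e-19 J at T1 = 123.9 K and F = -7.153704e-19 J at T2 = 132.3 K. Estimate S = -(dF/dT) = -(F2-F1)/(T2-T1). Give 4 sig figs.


Step 1: dF = F2 - F1 = -7.153704e-19 - (-7.108e-19) = -4.5704e-21 J
Step 2: dT = T2 - T1 = 132.3 - 123.9 = 8.4 K
Step 3: S = -dF/dT = -(-4.5704e-21)/8.4 = 5.441e-22 J/K

5.441e-22


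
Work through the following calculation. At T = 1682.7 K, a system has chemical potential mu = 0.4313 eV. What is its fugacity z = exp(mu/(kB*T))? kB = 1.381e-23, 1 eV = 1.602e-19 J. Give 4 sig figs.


Step 1: Convert mu to Joules: 0.4313*1.602e-19 = 6.909e-20 J
Step 2: kB*T = 1.381e-23*1682.7 = 2.324e-20 J
Step 3: mu/(kB*T) = 2.973
Step 4: z = exp(2.973) = 19.56

19.56


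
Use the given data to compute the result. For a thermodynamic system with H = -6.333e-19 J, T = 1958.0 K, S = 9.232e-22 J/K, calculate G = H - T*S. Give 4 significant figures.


Step 1: T*S = 1958.0 * 9.232e-22 = 1.808e-18 J
Step 2: G = H - T*S = -6.333e-19 - 1.808e-18
Step 3: G = -2.441e-18 J

-2.441e-18


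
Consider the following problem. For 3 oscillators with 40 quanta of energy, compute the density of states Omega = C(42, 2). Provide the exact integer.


Step 1: Use binomial coefficient C(42, 2)
Step 2: Numerator = 42! / 40!
Step 3: Denominator = 2!
Step 4: Omega = 861

861


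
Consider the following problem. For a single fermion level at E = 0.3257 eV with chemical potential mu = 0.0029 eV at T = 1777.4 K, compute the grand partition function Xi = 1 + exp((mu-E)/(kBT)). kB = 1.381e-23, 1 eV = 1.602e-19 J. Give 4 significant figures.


Step 1: (mu - E) = 0.0029 - 0.3257 = -0.3228 eV
Step 2: x = (mu-E)*eV/(kB*T) = -0.3228*1.602e-19/(1.381e-23*1777.4) = -2.107
Step 3: exp(x) = 0.1216
Step 4: Xi = 1 + 0.1216 = 1.122

1.122


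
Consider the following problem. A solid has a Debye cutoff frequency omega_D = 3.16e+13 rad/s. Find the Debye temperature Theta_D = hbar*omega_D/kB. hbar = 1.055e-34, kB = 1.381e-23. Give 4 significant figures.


Step 1: hbar*omega_D = 1.055e-34 * 3.16e+13 = 3.334e-21 J
Step 2: Theta_D = 3.334e-21 / 1.381e-23
Step 3: Theta_D = 241.4 K

241.4


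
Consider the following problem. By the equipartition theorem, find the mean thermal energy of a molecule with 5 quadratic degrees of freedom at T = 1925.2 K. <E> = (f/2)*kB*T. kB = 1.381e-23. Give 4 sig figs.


Step 1: f/2 = 5/2 = 2.5
Step 2: kB*T = 1.381e-23 * 1925.2 = 2.659e-20
Step 3: <E> = 2.5 * 2.659e-20 = 6.647e-20 J

6.647e-20


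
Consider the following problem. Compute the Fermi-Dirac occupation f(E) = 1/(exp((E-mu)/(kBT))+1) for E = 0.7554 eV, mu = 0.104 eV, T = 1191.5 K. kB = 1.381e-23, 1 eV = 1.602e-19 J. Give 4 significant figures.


Step 1: (E - mu) = 0.7554 - 0.104 = 0.6514 eV
Step 2: Convert: (E-mu)*eV = 1.044e-19 J
Step 3: x = (E-mu)*eV/(kB*T) = 6.342
Step 4: f = 1/(exp(6.342)+1) = 0.001758

0.001758


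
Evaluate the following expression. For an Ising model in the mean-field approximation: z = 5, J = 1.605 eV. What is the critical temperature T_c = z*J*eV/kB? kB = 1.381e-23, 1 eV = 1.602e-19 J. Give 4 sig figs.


Step 1: z*J = 5*1.605 = 8.025 eV
Step 2: Convert to Joules: 8.025*1.602e-19 = 1.286e-18 J
Step 3: T_c = 1.286e-18 / 1.381e-23 = 9.309e+04 K

9.309e+04


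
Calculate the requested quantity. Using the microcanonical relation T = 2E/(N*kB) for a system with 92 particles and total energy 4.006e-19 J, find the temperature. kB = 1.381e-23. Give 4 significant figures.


Step 1: Numerator = 2*E = 2*4.006e-19 = 8.012e-19 J
Step 2: Denominator = N*kB = 92*1.381e-23 = 1.271e-21
Step 3: T = 8.012e-19 / 1.271e-21 = 630.6 K

630.6


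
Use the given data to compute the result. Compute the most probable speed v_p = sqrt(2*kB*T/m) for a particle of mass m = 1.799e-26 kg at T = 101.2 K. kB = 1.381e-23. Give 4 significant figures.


Step 1: Numerator = 2*kB*T = 2*1.381e-23*101.2 = 2.795e-21
Step 2: Ratio = 2.795e-21 / 1.799e-26 = 1.554e+05
Step 3: v_p = sqrt(1.554e+05) = 394.2 m/s

394.2


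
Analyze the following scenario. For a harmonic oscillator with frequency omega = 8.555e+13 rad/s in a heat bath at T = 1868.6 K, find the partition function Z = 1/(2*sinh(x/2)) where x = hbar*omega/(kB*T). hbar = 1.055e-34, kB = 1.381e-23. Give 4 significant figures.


Step 1: Compute x = hbar*omega/(kB*T) = 1.055e-34*8.555e+13/(1.381e-23*1868.6) = 0.3498
Step 2: x/2 = 0.1749
Step 3: sinh(x/2) = 0.1758
Step 4: Z = 1/(2*0.1758) = 2.845

2.845


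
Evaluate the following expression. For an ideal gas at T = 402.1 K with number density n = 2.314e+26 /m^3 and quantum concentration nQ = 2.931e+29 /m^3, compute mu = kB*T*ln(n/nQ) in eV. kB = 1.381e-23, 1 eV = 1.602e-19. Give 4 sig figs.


Step 1: n/nQ = 2.314e+26/2.931e+29 = 0.0007895
Step 2: ln(n/nQ) = -7.144
Step 3: mu = kB*T*ln(n/nQ) = 5.553e-21*-7.144 = -3.967e-20 J
Step 4: Convert to eV: -3.967e-20/1.602e-19 = -0.2476 eV

-0.2476


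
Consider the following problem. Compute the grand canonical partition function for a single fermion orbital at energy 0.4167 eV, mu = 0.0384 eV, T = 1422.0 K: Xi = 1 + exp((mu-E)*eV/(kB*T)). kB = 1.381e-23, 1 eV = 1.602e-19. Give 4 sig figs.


Step 1: (mu - E) = 0.0384 - 0.4167 = -0.3783 eV
Step 2: x = (mu-E)*eV/(kB*T) = -0.3783*1.602e-19/(1.381e-23*1422.0) = -3.086
Step 3: exp(x) = 0.04568
Step 4: Xi = 1 + 0.04568 = 1.046

1.046


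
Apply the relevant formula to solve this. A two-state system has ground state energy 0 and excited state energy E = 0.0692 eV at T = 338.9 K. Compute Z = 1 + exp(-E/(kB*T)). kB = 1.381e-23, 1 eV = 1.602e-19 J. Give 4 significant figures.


Step 1: Compute beta*E = E*eV/(kB*T) = 0.0692*1.602e-19/(1.381e-23*338.9) = 2.369
Step 2: exp(-beta*E) = exp(-2.369) = 0.09361
Step 3: Z = 1 + 0.09361 = 1.094

1.094


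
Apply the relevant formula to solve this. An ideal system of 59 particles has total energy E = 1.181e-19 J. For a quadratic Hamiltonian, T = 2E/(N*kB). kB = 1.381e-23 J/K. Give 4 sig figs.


Step 1: Numerator = 2*E = 2*1.181e-19 = 2.362e-19 J
Step 2: Denominator = N*kB = 59*1.381e-23 = 8.148e-22
Step 3: T = 2.362e-19 / 8.148e-22 = 289.9 K

289.9


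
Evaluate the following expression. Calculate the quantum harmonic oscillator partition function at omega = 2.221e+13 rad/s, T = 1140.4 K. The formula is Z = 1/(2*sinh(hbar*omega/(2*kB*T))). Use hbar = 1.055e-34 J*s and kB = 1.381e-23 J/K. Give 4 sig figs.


Step 1: Compute x = hbar*omega/(kB*T) = 1.055e-34*2.221e+13/(1.381e-23*1140.4) = 0.1488
Step 2: x/2 = 0.07439
Step 3: sinh(x/2) = 0.07446
Step 4: Z = 1/(2*0.07446) = 6.715

6.715


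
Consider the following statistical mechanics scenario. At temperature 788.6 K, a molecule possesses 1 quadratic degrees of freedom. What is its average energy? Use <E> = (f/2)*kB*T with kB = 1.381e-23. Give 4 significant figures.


Step 1: f/2 = 1/2 = 0.5
Step 2: kB*T = 1.381e-23 * 788.6 = 1.089e-20
Step 3: <E> = 0.5 * 1.089e-20 = 5.445e-21 J

5.445e-21


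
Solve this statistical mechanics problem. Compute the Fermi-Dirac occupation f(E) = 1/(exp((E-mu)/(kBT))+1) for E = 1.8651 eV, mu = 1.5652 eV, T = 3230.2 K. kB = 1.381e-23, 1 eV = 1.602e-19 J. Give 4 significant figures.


Step 1: (E - mu) = 1.8651 - 1.5652 = 0.2999 eV
Step 2: Convert: (E-mu)*eV = 4.804e-20 J
Step 3: x = (E-mu)*eV/(kB*T) = 1.077
Step 4: f = 1/(exp(1.077)+1) = 0.2541

0.2541


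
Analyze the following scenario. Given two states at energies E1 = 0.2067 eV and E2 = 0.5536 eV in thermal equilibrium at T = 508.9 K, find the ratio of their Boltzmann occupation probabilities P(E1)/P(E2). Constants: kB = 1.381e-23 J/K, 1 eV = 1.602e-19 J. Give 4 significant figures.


Step 1: Compute energy difference dE = E1 - E2 = 0.2067 - 0.5536 = -0.3469 eV
Step 2: Convert to Joules: dE_J = -0.3469 * 1.602e-19 = -5.557e-20 J
Step 3: Compute exponent = -dE_J / (kB * T) = -(-5.557e-20) / (1.381e-23 * 508.9) = 7.908
Step 4: P(E1)/P(E2) = exp(7.908) = 2718

2718


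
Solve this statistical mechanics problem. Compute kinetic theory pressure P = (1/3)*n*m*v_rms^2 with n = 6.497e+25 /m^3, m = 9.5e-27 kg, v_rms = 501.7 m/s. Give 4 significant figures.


Step 1: v_rms^2 = 501.7^2 = 2.517e+05
Step 2: n*m = 6.497e+25*9.5e-27 = 0.6172
Step 3: P = (1/3)*0.6172*2.517e+05 = 5.178e+04 Pa

5.178e+04


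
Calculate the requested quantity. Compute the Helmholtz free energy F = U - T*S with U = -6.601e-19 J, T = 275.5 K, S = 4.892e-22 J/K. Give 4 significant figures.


Step 1: T*S = 275.5 * 4.892e-22 = 1.348e-19 J
Step 2: F = U - T*S = -6.601e-19 - 1.348e-19
Step 3: F = -7.949e-19 J

-7.949e-19


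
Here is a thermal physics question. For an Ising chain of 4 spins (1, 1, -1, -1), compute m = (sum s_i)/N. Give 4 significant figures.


Step 1: Count up spins (+1): 2, down spins (-1): 2
Step 2: Total magnetization M = 2 - 2 = 0
Step 3: m = M/N = 0/4 = 0

0


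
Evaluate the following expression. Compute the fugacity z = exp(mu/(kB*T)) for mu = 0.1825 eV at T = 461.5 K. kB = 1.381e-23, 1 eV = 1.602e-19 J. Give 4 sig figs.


Step 1: Convert mu to Joules: 0.1825*1.602e-19 = 2.924e-20 J
Step 2: kB*T = 1.381e-23*461.5 = 6.373e-21 J
Step 3: mu/(kB*T) = 4.587
Step 4: z = exp(4.587) = 98.23

98.23


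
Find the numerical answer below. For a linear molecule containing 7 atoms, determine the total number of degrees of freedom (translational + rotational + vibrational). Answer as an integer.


Step 1: Translational DOF = 3
Step 2: Rotational DOF (linear) = 2
Step 3: Vibrational DOF = 3*7 - 5 = 16
Step 4: Total = 3 + 2 + 16 = 21

21


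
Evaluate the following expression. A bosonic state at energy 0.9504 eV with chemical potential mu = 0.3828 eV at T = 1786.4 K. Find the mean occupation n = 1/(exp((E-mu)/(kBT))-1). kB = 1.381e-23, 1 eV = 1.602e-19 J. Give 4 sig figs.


Step 1: (E - mu) = 0.5676 eV
Step 2: x = (E-mu)*eV/(kB*T) = 0.5676*1.602e-19/(1.381e-23*1786.4) = 3.686
Step 3: exp(x) = 39.88
Step 4: n = 1/(exp(x)-1) = 0.02572

0.02572


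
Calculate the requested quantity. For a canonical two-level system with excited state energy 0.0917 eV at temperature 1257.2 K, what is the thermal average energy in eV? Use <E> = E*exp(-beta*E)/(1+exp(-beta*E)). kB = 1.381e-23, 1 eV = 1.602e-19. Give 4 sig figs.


Step 1: beta*E = 0.0917*1.602e-19/(1.381e-23*1257.2) = 0.8461
Step 2: exp(-beta*E) = 0.4291
Step 3: <E> = 0.0917*0.4291/(1+0.4291) = 0.02753 eV

0.02753


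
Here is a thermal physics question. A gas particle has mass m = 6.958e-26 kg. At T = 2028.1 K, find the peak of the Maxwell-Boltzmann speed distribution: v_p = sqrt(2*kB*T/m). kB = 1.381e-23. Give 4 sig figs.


Step 1: Numerator = 2*kB*T = 2*1.381e-23*2028.1 = 5.602e-20
Step 2: Ratio = 5.602e-20 / 6.958e-26 = 8.051e+05
Step 3: v_p = sqrt(8.051e+05) = 897.3 m/s

897.3


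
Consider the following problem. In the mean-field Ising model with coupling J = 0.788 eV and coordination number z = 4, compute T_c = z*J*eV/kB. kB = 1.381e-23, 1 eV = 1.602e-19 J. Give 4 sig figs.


Step 1: z*J = 4*0.788 = 3.152 eV
Step 2: Convert to Joules: 3.152*1.602e-19 = 5.05e-19 J
Step 3: T_c = 5.05e-19 / 1.381e-23 = 3.656e+04 K

3.656e+04


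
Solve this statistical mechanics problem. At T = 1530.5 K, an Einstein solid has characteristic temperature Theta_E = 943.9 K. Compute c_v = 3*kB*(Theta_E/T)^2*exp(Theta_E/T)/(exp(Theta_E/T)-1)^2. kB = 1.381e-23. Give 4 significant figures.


Step 1: x = Theta_E/T = 943.9/1530.5 = 0.6167
Step 2: x^2 = 0.3804
Step 3: exp(x) = 1.853
Step 4: c_v = 3*1.381e-23*0.3804*1.853/(1.853-1)^2 = 4.014e-23

4.014e-23


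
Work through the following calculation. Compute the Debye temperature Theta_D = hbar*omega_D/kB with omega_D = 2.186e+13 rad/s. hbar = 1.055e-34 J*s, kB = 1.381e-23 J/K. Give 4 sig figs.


Step 1: hbar*omega_D = 1.055e-34 * 2.186e+13 = 2.306e-21 J
Step 2: Theta_D = 2.306e-21 / 1.381e-23
Step 3: Theta_D = 167 K

167


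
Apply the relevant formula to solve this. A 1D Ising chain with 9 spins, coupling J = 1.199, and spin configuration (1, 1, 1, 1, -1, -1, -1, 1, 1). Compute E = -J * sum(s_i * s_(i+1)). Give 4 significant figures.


Step 1: Nearest-neighbor products: 1, 1, 1, -1, 1, 1, -1, 1
Step 2: Sum of products = 4
Step 3: E = -1.199 * 4 = -4.796

-4.796


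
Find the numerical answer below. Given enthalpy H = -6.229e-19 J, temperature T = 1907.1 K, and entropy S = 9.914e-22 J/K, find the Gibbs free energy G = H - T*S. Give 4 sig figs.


Step 1: T*S = 1907.1 * 9.914e-22 = 1.891e-18 J
Step 2: G = H - T*S = -6.229e-19 - 1.891e-18
Step 3: G = -2.514e-18 J

-2.514e-18


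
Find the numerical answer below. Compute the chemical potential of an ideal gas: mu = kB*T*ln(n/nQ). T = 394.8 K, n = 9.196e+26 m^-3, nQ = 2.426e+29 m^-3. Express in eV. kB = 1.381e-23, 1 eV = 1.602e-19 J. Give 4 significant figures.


Step 1: n/nQ = 9.196e+26/2.426e+29 = 0.003791
Step 2: ln(n/nQ) = -5.575
Step 3: mu = kB*T*ln(n/nQ) = 5.452e-21*-5.575 = -3.04e-20 J
Step 4: Convert to eV: -3.04e-20/1.602e-19 = -0.1897 eV

-0.1897


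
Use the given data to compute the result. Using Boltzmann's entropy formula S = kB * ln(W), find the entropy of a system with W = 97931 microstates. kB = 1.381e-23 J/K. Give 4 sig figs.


Step 1: ln(W) = ln(97931) = 11.49
Step 2: S = kB * ln(W) = 1.381e-23 * 11.49
Step 3: S = 1.587e-22 J/K

1.587e-22


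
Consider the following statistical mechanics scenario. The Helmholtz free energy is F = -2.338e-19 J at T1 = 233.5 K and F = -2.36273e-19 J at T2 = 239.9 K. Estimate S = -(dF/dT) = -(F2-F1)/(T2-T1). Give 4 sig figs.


Step 1: dF = F2 - F1 = -2.36273e-19 - (-2.338e-19) = -2.473e-21 J
Step 2: dT = T2 - T1 = 239.9 - 233.5 = 6.4 K
Step 3: S = -dF/dT = -(-2.473e-21)/6.4 = 3.864e-22 J/K

3.864e-22


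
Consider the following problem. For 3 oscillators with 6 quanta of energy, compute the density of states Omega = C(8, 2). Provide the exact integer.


Step 1: Use binomial coefficient C(8, 2)
Step 2: Numerator = 8! / 6!
Step 3: Denominator = 2!
Step 4: Omega = 28

28


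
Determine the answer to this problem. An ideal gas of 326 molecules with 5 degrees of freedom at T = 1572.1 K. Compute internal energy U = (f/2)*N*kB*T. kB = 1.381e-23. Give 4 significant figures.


Step 1: f/2 = 5/2 = 2.5
Step 2: N*kB*T = 326*1.381e-23*1572.1 = 7.078e-18
Step 3: U = 2.5 * 7.078e-18 = 1.769e-17 J

1.769e-17


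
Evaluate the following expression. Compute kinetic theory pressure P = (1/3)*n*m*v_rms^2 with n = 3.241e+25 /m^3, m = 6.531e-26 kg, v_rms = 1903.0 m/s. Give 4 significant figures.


Step 1: v_rms^2 = 1903.0^2 = 3.621e+06
Step 2: n*m = 3.241e+25*6.531e-26 = 2.117
Step 3: P = (1/3)*2.117*3.621e+06 = 2.555e+06 Pa

2.555e+06


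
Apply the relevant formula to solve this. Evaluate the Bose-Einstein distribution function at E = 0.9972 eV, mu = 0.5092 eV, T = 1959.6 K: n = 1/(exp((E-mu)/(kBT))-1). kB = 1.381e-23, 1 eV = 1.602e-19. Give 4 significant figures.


Step 1: (E - mu) = 0.488 eV
Step 2: x = (E-mu)*eV/(kB*T) = 0.488*1.602e-19/(1.381e-23*1959.6) = 2.889
Step 3: exp(x) = 17.97
Step 4: n = 1/(exp(x)-1) = 0.05892

0.05892
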